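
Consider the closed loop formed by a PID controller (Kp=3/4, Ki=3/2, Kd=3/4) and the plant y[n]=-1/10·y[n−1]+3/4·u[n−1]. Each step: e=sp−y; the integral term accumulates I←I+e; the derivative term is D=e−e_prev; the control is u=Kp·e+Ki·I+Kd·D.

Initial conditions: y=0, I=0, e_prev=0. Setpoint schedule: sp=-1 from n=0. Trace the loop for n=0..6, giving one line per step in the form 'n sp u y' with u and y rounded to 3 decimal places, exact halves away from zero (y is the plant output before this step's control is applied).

(exact arithmetic carried between steps; '≈' marks a value shown rounded to 6 d.p. or computed from one; I and e_prev carry over from the previous line; the table rounds u and y to 3 d.p., halves away from zero)
n=0: y=0, sp=-1, e=sp−y=-1; I=-1, D=e−e_prev=-1; u=3/4·(-1)+3/2·(-1)+3/4·(-1)=-3; next y=-1/10·0+3/4·(-3)=-2.25
n=1: y=-2.25, sp=-1, e=sp−y=1.25; I=0.25, D=e−e_prev=2.25; u=3/4·1.25+3/2·0.25+3/4·2.25=3; next y=-1/10·(-2.25)+3/4·3=2.475
n=2: y=2.475, sp=-1, e=sp−y=-3.475; I=-3.225, D=e−e_prev=-4.725; u=3/4·(-3.475)+3/2·(-3.225)+3/4·(-4.725)=-10.9875; next y=-1/10·2.475+3/4·(-10.9875)=-8.488125
n=3: y=-8.488125, sp=-1, e=sp−y=7.488125; I=4.263125, D=e−e_prev=10.963125; u=3/4·7.488125+3/2·4.263125+3/4·10.963125=20.233125; next y=-1/10·(-8.488125)+3/4·20.233125≈16.023656
n=4: y≈16.023656, sp=-1, e=sp−y≈-17.023656; I≈-12.760531, D=e−e_prev≈-24.511781; u=3/4·(-17.023656)+3/2·(-12.760531)+3/4·(-24.511781)≈-50.292375; next y=-1/10·16.023656+3/4·(-50.292375)≈-39.321647
n=5: y≈-39.321647, sp=-1, e=sp−y≈38.321647; I≈25.561116, D=e−e_prev≈55.345303; u=3/4·38.321647+3/2·25.561116+3/4·55.345303≈108.591886; next y=-1/10·(-39.321647)+3/4·108.591886≈85.376079
n=6: y≈85.376079, sp=-1, e=sp−y≈-86.376079; I≈-60.814964, D=e−e_prev≈-124.697726; u=3/4·(-86.376079)+3/2·(-60.814964)+3/4·(-124.697726)≈-249.527799; next y=-1/10·85.376079+3/4·(-249.527799)≈-195.683457

0 -1 -3.000 0.000
1 -1 3.000 -2.250
2 -1 -10.988 2.475
3 -1 20.233 -8.488
4 -1 -50.292 16.024
5 -1 108.592 -39.322
6 -1 -249.528 85.376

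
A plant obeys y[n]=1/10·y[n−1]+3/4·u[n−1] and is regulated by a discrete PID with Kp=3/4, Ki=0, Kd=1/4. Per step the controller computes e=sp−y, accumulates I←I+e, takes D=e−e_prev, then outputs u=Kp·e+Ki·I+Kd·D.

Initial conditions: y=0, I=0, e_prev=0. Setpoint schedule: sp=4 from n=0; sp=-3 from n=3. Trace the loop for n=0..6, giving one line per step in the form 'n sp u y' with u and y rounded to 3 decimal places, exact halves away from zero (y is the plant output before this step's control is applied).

0 4 4.000 0.000
1 4 0.000 3.000
2 4 3.450 0.300
3 -3 -6.543 2.618
4 -3 3.050 -4.645
5 -3 -5.234 1.823
6 -3 1.949 -3.743

(exact arithmetic carried between steps; '≈' marks a value shown rounded to 6 d.p. or computed from one; I and e_prev carry over from the previous line; the table rounds u and y to 3 d.p., halves away from zero)
n=0: y=0, sp=4, e=sp−y=4; I=4, D=e−e_prev=4; u=3/4·4+0·4+1/4·4=4; next y=1/10·0+3/4·4=3
n=1: y=3, sp=4, e=sp−y=1; I=5, D=e−e_prev=-3; u=3/4·1+0·5+1/4·(-3)=0; next y=1/10·3+3/4·0=0.3
n=2: y=0.3, sp=4, e=sp−y=3.7; I=8.7, D=e−e_prev=2.7; u=3/4·3.7+0·8.7+1/4·2.7=3.45; next y=1/10·0.3+3/4·3.45=2.6175
n=3: y=2.6175, sp=-3, e=sp−y=-5.6175; I=3.0825, D=e−e_prev=-9.3175; u=3/4·(-5.6175)+0·3.0825+1/4·(-9.3175)=-6.5425; next y=1/10·2.6175+3/4·(-6.5425)=-4.645125
n=4: y=-4.645125, sp=-3, e=sp−y=1.645125; I=4.727625, D=e−e_prev=7.262625; u=3/4·1.645125+0·4.727625+1/4·7.262625=3.0495; next y=1/10·(-4.645125)+3/4·3.0495≈1.822613
n=5: y≈1.822613, sp=-3, e=sp−y≈-4.822613; I≈-0.094988, D=e−e_prev≈-6.467738; u=3/4·(-4.822613)+0·(-0.094988)+1/4·(-6.467738)≈-5.233894; next y=1/10·1.822613+3/4·(-5.233894)≈-3.743159
n=6: y≈-3.743159, sp=-3, e=sp−y≈0.743159; I≈0.648172, D=e−e_prev≈5.565772; u=3/4·0.743159+0·0.648172+1/4·5.565772≈1.948812; next y=1/10·(-3.743159)+3/4·1.948812≈1.087293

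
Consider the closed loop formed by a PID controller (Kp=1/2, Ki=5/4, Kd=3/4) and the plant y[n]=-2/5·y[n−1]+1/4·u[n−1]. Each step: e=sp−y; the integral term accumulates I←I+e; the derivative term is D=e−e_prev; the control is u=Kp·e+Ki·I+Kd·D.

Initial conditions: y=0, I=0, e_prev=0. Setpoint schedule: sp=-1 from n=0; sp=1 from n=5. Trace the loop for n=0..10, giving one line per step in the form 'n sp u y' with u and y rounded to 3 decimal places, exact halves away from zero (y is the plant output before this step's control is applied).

0 -1 -2.500 0.000
1 -1 -1.438 -0.625
2 -1 -3.664 -0.109
3 -1 -2.483 -0.872
4 -1 -4.716 -0.272
5 1 1.820 -1.070
6 1 -2.574 0.883
7 1 3.736 -0.997
8 1 -1.002 1.333
9 1 5.621 -0.784
10 1 0.008 1.719

(exact arithmetic carried between steps; '≈' marks a value shown rounded to 6 d.p. or computed from one; I and e_prev carry over from the previous line; the table rounds u and y to 3 d.p., halves away from zero)
n=0: y=0, sp=-1, e=sp−y=-1; I=-1, D=e−e_prev=-1; u=1/2·(-1)+5/4·(-1)+3/4·(-1)=-2.5; next y=-2/5·0+1/4·(-2.5)=-0.625
n=1: y=-0.625, sp=-1, e=sp−y=-0.375; I=-1.375, D=e−e_prev=0.625; u=1/2·(-0.375)+5/4·(-1.375)+3/4·0.625=-1.4375; next y=-2/5·(-0.625)+1/4·(-1.4375)=-0.109375
n=2: y=-0.109375, sp=-1, e=sp−y=-0.890625; I=-2.265625, D=e−e_prev=-0.515625; u=1/2·(-0.890625)+5/4·(-2.265625)+3/4·(-0.515625)≈-3.664063; next y=-2/5·(-0.109375)+1/4·(-3.664063)≈-0.872266
n=3: y≈-0.872266, sp=-1, e=sp−y≈-0.127734; I≈-2.393359, D=e−e_prev≈0.762891; u=1/2·(-0.127734)+5/4·(-2.393359)+3/4·0.762891≈-2.483398; next y=-2/5·(-0.872266)+1/4·(-2.483398)≈-0.271943
n=4: y≈-0.271943, sp=-1, e=sp−y≈-0.728057; I≈-3.121416, D=e−e_prev≈-0.600322; u=1/2·(-0.728057)+5/4·(-3.121416)+3/4·(-0.600322)≈-4.716040; next y=-2/5·(-0.271943)+1/4·(-4.716040)≈-1.070233
n=5: y≈-1.070233, sp=1, e=sp−y≈2.070233; I≈-1.051183, D=e−e_prev≈2.798289; u=1/2·2.070233+5/4·(-1.051183)+3/4·2.798289≈1.819854; next y=-2/5·(-1.070233)+1/4·1.819854≈0.883057
n=6: y≈0.883057, sp=1, e=sp−y≈0.116943; I≈-0.934240, D=e−e_prev≈-1.953289; u=1/2·0.116943+5/4·(-0.934240)+3/4·(-1.953289)≈-2.574295; next y=-2/5·0.883057+1/4·(-2.574295)≈-0.996796
n=7: y≈-0.996796, sp=1, e=sp−y≈1.996796; I≈1.062556, D=e−e_prev≈1.879853; u=1/2·1.996796+5/4·1.062556+3/4·1.879853≈3.736484; next y=-2/5·(-0.996796)+1/4·3.736484≈1.332839
n=8: y≈1.332839, sp=1, e=sp−y≈-0.332839; I≈0.729717, D=e−e_prev≈-2.329636; u=1/2·(-0.332839)+5/4·0.729717+3/4·(-2.329636)≈-1.001500; next y=-2/5·1.332839+1/4·(-1.001500)≈-0.783511
n=9: y≈-0.783511, sp=1, e=sp−y≈1.783511; I≈2.513228, D=e−e_prev≈2.116350; u=1/2·1.783511+5/4·2.513228+3/4·2.116350≈5.620553; next y=-2/5·(-0.783511)+1/4·5.620553≈1.718543
n=10: y≈1.718543, sp=1, e=sp−y≈-0.718543; I≈1.794685, D=e−e_prev≈-2.502054; u=1/2·(-0.718543)+5/4·1.794685+3/4·(-2.502054)≈0.007545; next y=-2/5·1.718543+1/4·0.007545≈-0.685531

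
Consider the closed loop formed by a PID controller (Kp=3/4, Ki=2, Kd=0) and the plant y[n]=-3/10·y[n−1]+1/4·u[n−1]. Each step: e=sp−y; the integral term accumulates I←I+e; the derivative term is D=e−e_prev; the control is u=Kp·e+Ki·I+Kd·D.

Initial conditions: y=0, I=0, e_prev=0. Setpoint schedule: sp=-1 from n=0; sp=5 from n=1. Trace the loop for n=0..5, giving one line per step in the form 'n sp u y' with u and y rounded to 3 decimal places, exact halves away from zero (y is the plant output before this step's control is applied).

(exact arithmetic carried between steps; '≈' marks a value shown rounded to 6 d.p. or computed from one; I and e_prev carry over from the previous line; the table rounds u and y to 3 d.p., halves away from zero)
n=0: y=0, sp=-1, e=sp−y=-1; I=-1, D=e−e_prev=-1; u=3/4·(-1)+2·(-1)+0·(-1)=-2.75; next y=-3/10·0+1/4·(-2.75)=-0.6875
n=1: y=-0.6875, sp=5, e=sp−y=5.6875; I=4.6875, D=e−e_prev=6.6875; u=3/4·5.6875+2·4.6875+0·6.6875=13.640625; next y=-3/10·(-0.6875)+1/4·13.640625≈3.616406
n=2: y≈3.616406, sp=5, e=sp−y≈1.383594; I≈6.071094, D=e−e_prev≈-4.303906; u=3/4·1.383594+2·6.071094+0·(-4.303906)≈13.179883; next y=-3/10·3.616406+1/4·13.179883≈2.210049
n=3: y≈2.210049, sp=5, e=sp−y≈2.789951; I≈8.861045, D=e−e_prev≈1.406357; u=3/4·2.789951+2·8.861045+0·1.406357≈19.814553; next y=-3/10·2.210049+1/4·19.814553≈4.290624
n=4: y≈4.290624, sp=5, e=sp−y≈0.709376; I≈9.570421, D=e−e_prev≈-2.080575; u=3/4·0.709376+2·9.570421+0·(-2.080575)≈19.672875; next y=-3/10·4.290624+1/4·19.672875≈3.631032
n=5: y≈3.631032, sp=5, e=sp−y≈1.368968; I≈10.939390, D=e−e_prev≈0.659592; u=3/4·1.368968+2·10.939390+0·0.659592≈22.905506; next y=-3/10·3.631032+1/4·22.905506≈4.637067

0 -1 -2.750 0.000
1 5 13.641 -0.688
2 5 13.180 3.616
3 5 19.815 2.210
4 5 19.673 4.291
5 5 22.906 3.631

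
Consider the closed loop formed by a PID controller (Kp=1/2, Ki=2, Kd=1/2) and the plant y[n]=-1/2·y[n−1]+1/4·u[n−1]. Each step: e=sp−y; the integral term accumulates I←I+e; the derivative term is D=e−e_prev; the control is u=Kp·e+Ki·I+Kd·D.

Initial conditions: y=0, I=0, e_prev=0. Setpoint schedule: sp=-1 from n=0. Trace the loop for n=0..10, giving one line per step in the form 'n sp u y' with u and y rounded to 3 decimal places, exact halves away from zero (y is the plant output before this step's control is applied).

(exact arithmetic carried between steps; '≈' marks a value shown rounded to 6 d.p. or computed from one; I and e_prev carry over from the previous line; the table rounds u and y to 3 d.p., halves away from zero)
n=0: y=0, sp=-1, e=sp−y=-1; I=-1, D=e−e_prev=-1; u=1/2·(-1)+2·(-1)+1/2·(-1)=-3; next y=-1/2·0+1/4·(-3)=-0.75
n=1: y=-0.75, sp=-1, e=sp−y=-0.25; I=-1.25, D=e−e_prev=0.75; u=1/2·(-0.25)+2·(-1.25)+1/2·0.75=-2.25; next y=-1/2·(-0.75)+1/4·(-2.25)=-0.1875
n=2: y=-0.1875, sp=-1, e=sp−y=-0.8125; I=-2.0625, D=e−e_prev=-0.5625; u=1/2·(-0.8125)+2·(-2.0625)+1/2·(-0.5625)=-4.8125; next y=-1/2·(-0.1875)+1/4·(-4.8125)=-1.109375
n=3: y=-1.109375, sp=-1, e=sp−y=0.109375; I=-1.953125, D=e−e_prev=0.921875; u=1/2·0.109375+2·(-1.953125)+1/2·0.921875=-3.390625; next y=-1/2·(-1.109375)+1/4·(-3.390625)≈-0.292969
n=4: y≈-0.292969, sp=-1, e=sp−y≈-0.707031; I≈-2.660156, D=e−e_prev≈-0.816406; u=1/2·(-0.707031)+2·(-2.660156)+1/2·(-0.816406)≈-6.082031; next y=-1/2·(-0.292969)+1/4·(-6.082031)≈-1.374023
n=5: y≈-1.374023, sp=-1, e=sp−y≈0.374023; I≈-2.286133, D=e−e_prev≈1.081055; u=1/2·0.374023+2·(-2.286133)+1/2·1.081055≈-3.844727; next y=-1/2·(-1.374023)+1/4·(-3.844727)≈-0.274170
n=6: y≈-0.274170, sp=-1, e=sp−y≈-0.725830; I≈-3.011963, D=e−e_prev≈-1.099854; u=1/2·(-0.725830)+2·(-3.011963)+1/2·(-1.099854)≈-6.936768; next y=-1/2·(-0.274170)+1/4·(-6.936768)≈-1.597107
n=7: y≈-1.597107, sp=-1, e=sp−y≈0.597107; I≈-2.414856, D=e−e_prev≈1.322937; u=1/2·0.597107+2·(-2.414856)+1/2·1.322937≈-3.869690; next y=-1/2·(-1.597107)+1/4·(-3.869690)≈-0.168869
n=8: y≈-0.168869, sp=-1, e=sp−y≈-0.831131; I≈-3.245987, D=e−e_prev≈-1.428238; u=1/2·(-0.831131)+2·(-3.245987)+1/2·(-1.428238)≈-7.621658; next y=-1/2·(-0.168869)+1/4·(-7.621658)≈-1.820980
n=9: y≈-1.820980, sp=-1, e=sp−y≈0.820980; I≈-2.425007, D=e−e_prev≈1.652111; u=1/2·0.820980+2·(-2.425007)+1/2·1.652111≈-3.613468; next y=-1/2·(-1.820980)+1/4·(-3.613468)≈0.007123
n=10: y≈0.007123, sp=-1, e=sp−y≈-1.007123; I≈-3.432130, D=e−e_prev≈-1.828103; u=1/2·(-1.007123)+2·(-3.432130)+1/2·(-1.828103)≈-8.281873; next y=-1/2·0.007123+1/4·(-8.281873)≈-2.074030

0 -1 -3.000 0.000
1 -1 -2.250 -0.750
2 -1 -4.813 -0.188
3 -1 -3.391 -1.109
4 -1 -6.082 -0.293
5 -1 -3.845 -1.374
6 -1 -6.937 -0.274
7 -1 -3.870 -1.597
8 -1 -7.622 -0.169
9 -1 -3.613 -1.821
10 -1 -8.282 0.007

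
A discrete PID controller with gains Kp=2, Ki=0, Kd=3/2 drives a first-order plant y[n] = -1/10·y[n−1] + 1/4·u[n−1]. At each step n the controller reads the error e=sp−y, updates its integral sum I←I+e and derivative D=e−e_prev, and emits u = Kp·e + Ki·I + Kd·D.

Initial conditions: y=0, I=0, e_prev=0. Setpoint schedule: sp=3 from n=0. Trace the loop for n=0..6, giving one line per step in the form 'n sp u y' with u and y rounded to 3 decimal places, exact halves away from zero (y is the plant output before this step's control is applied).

0 3 10.500 0.000
1 3 -3.188 2.625
2 3 13.645 -1.059
3 3 -7.899 3.517
4 3 19.419 -2.327
5 3 -15.296 5.087
6 3 28.796 -4.333

(exact arithmetic carried between steps; '≈' marks a value shown rounded to 6 d.p. or computed from one; I and e_prev carry over from the previous line; the table rounds u and y to 3 d.p., halves away from zero)
n=0: y=0, sp=3, e=sp−y=3; I=3, D=e−e_prev=3; u=2·3+0·3+3/2·3=10.5; next y=-1/10·0+1/4·10.5=2.625
n=1: y=2.625, sp=3, e=sp−y=0.375; I=3.375, D=e−e_prev=-2.625; u=2·0.375+0·3.375+3/2·(-2.625)=-3.1875; next y=-1/10·2.625+1/4·(-3.1875)=-1.059375
n=2: y=-1.059375, sp=3, e=sp−y=4.059375; I=7.434375, D=e−e_prev=3.684375; u=2·4.059375+0·7.434375+3/2·3.684375≈13.645313; next y=-1/10·(-1.059375)+1/4·13.645313≈3.517266
n=3: y≈3.517266, sp=3, e=sp−y≈-0.517266; I≈6.917109, D=e−e_prev≈-4.576641; u=2·(-0.517266)+0·6.917109+3/2·(-4.576641)≈-7.899492; next y=-1/10·3.517266+1/4·(-7.899492)≈-2.326600
n=4: y≈-2.326600, sp=3, e=sp−y≈5.326600; I≈12.243709, D=e−e_prev≈5.843865; u=2·5.326600+0·12.243709+3/2·5.843865≈19.418997; next y=-1/10·(-2.326600)+1/4·19.418997≈5.087409
n=5: y≈5.087409, sp=3, e=sp−y≈-2.087409; I≈10.156300, D=e−e_prev≈-7.414009; u=2·(-2.087409)+0·10.156300+3/2·(-7.414009)≈-15.295832; next y=-1/10·5.087409+1/4·(-15.295832)≈-4.332699
n=6: y≈-4.332699, sp=3, e=sp−y≈7.332699; I≈17.488999, D=e−e_prev≈9.420108; u=2·7.332699+0·17.488999+3/2·9.420108≈28.795560; next y=-1/10·(-4.332699)+1/4·28.795560≈7.632160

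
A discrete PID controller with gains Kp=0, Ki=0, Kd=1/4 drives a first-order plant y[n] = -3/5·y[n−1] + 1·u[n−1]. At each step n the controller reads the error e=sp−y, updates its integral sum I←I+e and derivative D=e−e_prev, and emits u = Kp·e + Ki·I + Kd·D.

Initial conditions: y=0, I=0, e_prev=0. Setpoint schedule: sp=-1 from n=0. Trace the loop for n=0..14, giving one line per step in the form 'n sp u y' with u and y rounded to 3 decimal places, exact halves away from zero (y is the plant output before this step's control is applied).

(exact arithmetic carried between steps; '≈' marks a value shown rounded to 6 d.p. or computed from one; I and e_prev carry over from the previous line; the table rounds u and y to 3 d.p., halves away from zero)
n=0: y=0, sp=-1, e=sp−y=-1; I=-1, D=e−e_prev=-1; u=0·(-1)+0·(-1)+1/4·(-1)=-0.25; next y=-3/5·0+1·(-0.25)=-0.25
n=1: y=-0.25, sp=-1, e=sp−y=-0.75; I=-1.75, D=e−e_prev=0.25; u=0·(-0.75)+0·(-1.75)+1/4·0.25=0.0625; next y=-3/5·(-0.25)+1·0.0625=0.2125
n=2: y=0.2125, sp=-1, e=sp−y=-1.2125; I=-2.9625, D=e−e_prev=-0.4625; u=0·(-1.2125)+0·(-2.9625)+1/4·(-0.4625)=-0.115625; next y=-3/5·0.2125+1·(-0.115625)=-0.243125
n=3: y=-0.243125, sp=-1, e=sp−y=-0.756875; I=-3.719375, D=e−e_prev=0.455625; u=0·(-0.756875)+0·(-3.719375)+1/4·0.455625≈0.113906; next y=-3/5·(-0.243125)+1·0.113906≈0.259781
n=4: y≈0.259781, sp=-1, e=sp−y≈-1.259781; I≈-4.979156, D=e−e_prev≈-0.502906; u=0·(-1.259781)+0·(-4.979156)+1/4·(-0.502906)≈-0.125727; next y=-3/5·0.259781+1·(-0.125727)≈-0.281595
n=5: y≈-0.281595, sp=-1, e=sp−y≈-0.718405; I≈-5.697561, D=e−e_prev≈0.541377; u=0·(-0.718405)+0·(-5.697561)+1/4·0.541377≈0.135344; next y=-3/5·(-0.281595)+1·0.135344≈0.304301
n=6: y≈0.304301, sp=-1, e=sp−y≈-1.304301; I≈-7.001862, D=e−e_prev≈-0.585897; u=0·(-1.304301)+0·(-7.001862)+1/4·(-0.585897)≈-0.146474; next y=-3/5·0.304301+1·(-0.146474)≈-0.329055
n=7: y≈-0.329055, sp=-1, e=sp−y≈-0.670945; I≈-7.672807, D=e−e_prev≈0.633356; u=0·(-0.670945)+0·(-7.672807)+1/4·0.633356≈0.158339; next y=-3/5·(-0.329055)+1·0.158339≈0.355772
n=8: y≈0.355772, sp=-1, e=sp−y≈-1.355772; I≈-9.028579, D=e−e_prev≈-0.684827; u=0·(-1.355772)+0·(-9.028579)+1/4·(-0.684827)≈-0.171207; next y=-3/5·0.355772+1·(-0.171207)≈-0.384670
n=9: y≈-0.384670, sp=-1, e=sp−y≈-0.615330; I≈-9.643909, D=e−e_prev≈0.740442; u=0·(-0.615330)+0·(-9.643909)+1/4·0.740442≈0.185111; next y=-3/5·(-0.384670)+1·0.185111≈0.415912
n=10: y≈0.415912, sp=-1, e=sp−y≈-1.415912; I≈-11.059822, D=e−e_prev≈-0.800582; u=0·(-1.415912)+0·(-11.059822)+1/4·(-0.800582)≈-0.200146; next y=-3/5·0.415912+1·(-0.200146)≈-0.449693
n=11: y≈-0.449693, sp=-1, e=sp−y≈-0.550307; I≈-11.610129, D=e−e_prev≈0.865606; u=0·(-0.550307)+0·(-11.610129)+1/4·0.865606≈0.216401; next y=-3/5·(-0.449693)+1·0.216401≈0.486217
n=12: y≈0.486217, sp=-1, e=sp−y≈-1.486217; I≈-13.096346, D=e−e_prev≈-0.935910; u=0·(-1.486217)+0·(-13.096346)+1/4·(-0.935910)≈-0.233978; next y=-3/5·0.486217+1·(-0.233978)≈-0.525708
n=13: y≈-0.525708, sp=-1, e=sp−y≈-0.474292; I≈-13.570638, D=e−e_prev≈1.011925; u=0·(-0.474292)+0·(-13.570638)+1/4·1.011925≈0.252981; next y=-3/5·(-0.525708)+1·0.252981≈0.568406
n=14: y≈0.568406, sp=-1, e=sp−y≈-1.568406; I≈-15.139044, D=e−e_prev≈-1.094114; u=0·(-1.568406)+0·(-15.139044)+1/4·(-1.094114)≈-0.273529; next y=-3/5·0.568406+1·(-0.273529)≈-0.614572

0 -1 -0.250 0.000
1 -1 0.063 -0.250
2 -1 -0.116 0.213
3 -1 0.114 -0.243
4 -1 -0.126 0.260
5 -1 0.135 -0.282
6 -1 -0.146 0.304
7 -1 0.158 -0.329
8 -1 -0.171 0.356
9 -1 0.185 -0.385
10 -1 -0.200 0.416
11 -1 0.216 -0.450
12 -1 -0.234 0.486
13 -1 0.253 -0.526
14 -1 -0.274 0.568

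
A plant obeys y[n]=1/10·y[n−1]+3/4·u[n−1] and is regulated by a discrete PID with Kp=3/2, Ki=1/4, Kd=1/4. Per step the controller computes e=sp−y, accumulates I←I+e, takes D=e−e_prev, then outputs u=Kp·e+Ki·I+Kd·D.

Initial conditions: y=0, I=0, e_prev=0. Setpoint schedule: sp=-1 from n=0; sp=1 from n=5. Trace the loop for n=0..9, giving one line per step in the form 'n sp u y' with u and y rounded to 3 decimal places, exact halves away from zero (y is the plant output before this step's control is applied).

(exact arithmetic carried between steps; '≈' marks a value shown rounded to 6 d.p. or computed from one; I and e_prev carry over from the previous line; the table rounds u and y to 3 d.p., halves away from zero)
n=0: y=0, sp=-1, e=sp−y=-1; I=-1, D=e−e_prev=-1; u=3/2·(-1)+1/4·(-1)+1/4·(-1)=-2; next y=1/10·0+3/4·(-2)=-1.5
n=1: y=-1.5, sp=-1, e=sp−y=0.5; I=-0.5, D=e−e_prev=1.5; u=3/2·0.5+1/4·(-0.5)+1/4·1.5=1; next y=1/10·(-1.5)+3/4·1=0.6
n=2: y=0.6, sp=-1, e=sp−y=-1.6; I=-2.1, D=e−e_prev=-2.1; u=3/2·(-1.6)+1/4·(-2.1)+1/4·(-2.1)=-3.45; next y=1/10·0.6+3/4·(-3.45)=-2.5275
n=3: y=-2.5275, sp=-1, e=sp−y=1.5275; I=-0.5725, D=e−e_prev=3.1275; u=3/2·1.5275+1/4·(-0.5725)+1/4·3.1275=2.93; next y=1/10·(-2.5275)+3/4·2.93=1.94475
n=4: y=1.94475, sp=-1, e=sp−y=-2.94475; I=-3.51725, D=e−e_prev=-4.47225; u=3/2·(-2.94475)+1/4·(-3.51725)+1/4·(-4.47225)=-6.4145; next y=1/10·1.94475+3/4·(-6.4145)=-4.6164
n=5: y=-4.6164, sp=1, e=sp−y=5.6164; I=2.09915, D=e−e_prev=8.56115; u=3/2·5.6164+1/4·2.09915+1/4·8.56115=11.089675; next y=1/10·(-4.6164)+3/4·11.089675≈7.855616
n=6: y≈7.855616, sp=1, e=sp−y≈-6.855616; I≈-4.756466, D=e−e_prev≈-12.472016; u=3/2·(-6.855616)+1/4·(-4.756466)+1/4·(-12.472016)≈-14.590545; next y=1/10·7.855616+3/4·(-14.590545)≈-10.157347
n=7: y≈-10.157347, sp=1, e=sp−y≈11.157347; I≈6.400881, D=e−e_prev≈18.012963; u=3/2·11.157347+1/4·6.400881+1/4·18.012963≈22.839482; next y=1/10·(-10.157347)+3/4·22.839482≈16.113877
n=8: y≈16.113877, sp=1, e=sp−y≈-15.113877; I≈-8.712996, D=e−e_prev≈-26.271224; u=3/2·(-15.113877)+1/4·(-8.712996)+1/4·(-26.271224)≈-31.416870; next y=1/10·16.113877+3/4·(-31.416870)≈-21.951265
n=9: y≈-21.951265, sp=1, e=sp−y≈22.951265; I≈14.238269, D=e−e_prev≈38.065141; u=3/2·22.951265+1/4·14.238269+1/4·38.065141≈47.502750; next y=1/10·(-21.951265)+3/4·47.502750≈33.431936

0 -1 -2.000 0.000
1 -1 1.000 -1.500
2 -1 -3.450 0.600
3 -1 2.930 -2.528
4 -1 -6.415 1.945
5 1 11.090 -4.616
6 1 -14.591 7.856
7 1 22.839 -10.157
8 1 -31.417 16.114
9 1 47.503 -21.951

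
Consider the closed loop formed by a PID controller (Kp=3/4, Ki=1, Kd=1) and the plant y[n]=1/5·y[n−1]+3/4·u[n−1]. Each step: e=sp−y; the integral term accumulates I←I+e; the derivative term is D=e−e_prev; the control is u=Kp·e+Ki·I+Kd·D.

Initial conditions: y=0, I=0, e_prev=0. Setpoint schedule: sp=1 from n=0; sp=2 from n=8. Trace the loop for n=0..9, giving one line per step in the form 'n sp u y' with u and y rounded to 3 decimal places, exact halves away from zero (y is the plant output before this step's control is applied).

(exact arithmetic carried between steps; '≈' marks a value shown rounded to 6 d.p. or computed from one; I and e_prev carry over from the previous line; the table rounds u and y to 3 d.p., halves away from zero)
n=0: y=0, sp=1, e=sp−y=1; I=1, D=e−e_prev=1; u=3/4·1+1·1+1·1=2.75; next y=1/5·0+3/4·2.75=2.0625
n=1: y=2.0625, sp=1, e=sp−y=-1.0625; I=-0.0625, D=e−e_prev=-2.0625; u=3/4·(-1.0625)+1·(-0.0625)+1·(-2.0625)=-2.921875; next y=1/5·2.0625+3/4·(-2.921875)≈-1.778906
n=2: y≈-1.778906, sp=1, e=sp−y≈2.778906; I≈2.716406, D=e−e_prev≈3.841406; u=3/4·2.778906+1·2.716406+1·3.841406≈8.641992; next y=1/5·(-1.778906)+3/4·8.641992≈6.125713
n=3: y≈6.125713, sp=1, e=sp−y≈-5.125713; I≈-2.409307, D=e−e_prev≈-7.904619; u=3/4·(-5.125713)+1·(-2.409307)+1·(-7.904619)≈-14.158210; next y=1/5·6.125713+3/4·(-14.158210)≈-9.393515
n=4: y≈-9.393515, sp=1, e=sp−y≈10.393515; I≈7.984209, D=e−e_prev≈15.519228; u=3/4·10.393515+1·7.984209+1·15.519228≈31.298573; next y=1/5·(-9.393515)+3/4·31.298573≈21.595227
n=5: y≈21.595227, sp=1, e=sp−y≈-20.595227; I≈-12.611018, D=e−e_prev≈-30.988742; u=3/4·(-20.595227)+1·(-12.611018)+1·(-30.988742)≈-59.046180; next y=1/5·21.595227+3/4·(-59.046180)≈-39.965590
n=6: y≈-39.965590, sp=1, e=sp−y≈40.965590; I≈28.354572, D=e−e_prev≈61.560817; u=3/4·40.965590+1·28.354572+1·61.560817≈120.639581; next y=1/5·(-39.965590)+3/4·120.639581≈82.486568
n=7: y≈82.486568, sp=1, e=sp−y≈-81.486568; I≈-53.131996, D=e−e_prev≈-122.452158; u=3/4·(-81.486568)+1·(-53.131996)+1·(-122.452158)≈-236.699080; next y=1/5·82.486568+3/4·(-236.699080)≈-161.026996
n=8: y≈-161.026996, sp=2, e=sp−y≈163.026996; I≈109.895000, D=e−e_prev≈244.513564; u=3/4·163.026996+1·109.895000+1·244.513564≈476.678812; next y=1/5·(-161.026996)+3/4·476.678812≈325.303709
n=9: y≈325.303709, sp=2, e=sp−y≈-323.303709; I≈-213.408709, D=e−e_prev≈-486.330706; u=3/4·(-323.303709)+1·(-213.408709)+1·(-486.330706)≈-942.217197; next y=1/5·325.303709+3/4·(-942.217197)≈-641.602156

0 1 2.750 0.000
1 1 -2.922 2.063
2 1 8.642 -1.779
3 1 -14.158 6.126
4 1 31.299 -9.394
5 1 -59.046 21.595
6 1 120.640 -39.966
7 1 -236.699 82.487
8 2 476.679 -161.027
9 2 -942.217 325.304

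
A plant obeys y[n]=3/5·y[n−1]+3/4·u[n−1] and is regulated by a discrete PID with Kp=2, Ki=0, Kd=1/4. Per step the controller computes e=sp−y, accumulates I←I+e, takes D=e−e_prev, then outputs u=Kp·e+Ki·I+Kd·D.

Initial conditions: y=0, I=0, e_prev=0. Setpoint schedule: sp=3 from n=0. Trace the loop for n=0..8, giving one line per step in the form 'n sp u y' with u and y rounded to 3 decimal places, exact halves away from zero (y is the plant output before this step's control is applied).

0 3 6.750 0.000
1 3 -5.391 5.063
2 3 9.528 -1.005
3 3 -8.972 6.543
4 3 13.944 -2.804
5 3 -14.446 8.776
6 3 20.725 -5.569
7 3 -22.847 12.202
8 3 31.132 -9.814

(exact arithmetic carried between steps; '≈' marks a value shown rounded to 6 d.p. or computed from one; I and e_prev carry over from the previous line; the table rounds u and y to 3 d.p., halves away from zero)
n=0: y=0, sp=3, e=sp−y=3; I=3, D=e−e_prev=3; u=2·3+0·3+1/4·3=6.75; next y=3/5·0+3/4·6.75=5.0625
n=1: y=5.0625, sp=3, e=sp−y=-2.0625; I=0.9375, D=e−e_prev=-5.0625; u=2·(-2.0625)+0·0.9375+1/4·(-5.0625)=-5.390625; next y=3/5·5.0625+3/4·(-5.390625)≈-1.005469
n=2: y≈-1.005469, sp=3, e=sp−y≈4.005469; I≈4.942969, D=e−e_prev≈6.067969; u=2·4.005469+0·4.942969+1/4·6.067969≈9.527930; next y=3/5·(-1.005469)+3/4·9.527930≈6.542666
n=3: y≈6.542666, sp=3, e=sp−y≈-3.542666; I≈1.400303, D=e−e_prev≈-7.548135; u=2·(-3.542666)+0·1.400303+1/4·(-7.548135)≈-8.972366; next y=3/5·6.542666+3/4·(-8.972366)≈-2.803675
n=4: y≈-2.803675, sp=3, e=sp−y≈5.803675; I≈7.203977, D=e−e_prev≈9.346341; u=2·5.803675+0·7.203977+1/4·9.346341≈13.943935; next y=3/5·(-2.803675)+3/4·13.943935≈8.775746
n=5: y≈8.775746, sp=3, e=sp−y≈-5.775746; I≈1.428231, D=e−e_prev≈-11.579421; u=2·(-5.775746)+0·1.428231+1/4·(-11.579421)≈-14.446347; next y=3/5·8.775746+3/4·(-14.446347)≈-5.569313
n=6: y≈-5.569313, sp=3, e=sp−y≈8.569313; I≈9.997544, D=e−e_prev≈14.345059; u=2·8.569313+0·9.997544+1/4·14.345059≈20.724891; next y=3/5·(-5.569313)+3/4·20.724891≈12.202080
n=7: y≈12.202080, sp=3, e=sp−y≈-9.202080; I≈0.795464, D=e−e_prev≈-17.771393; u=2·(-9.202080)+0·0.795464+1/4·(-17.771393)≈-22.847009; next y=3/5·12.202080+3/4·(-22.847009)≈-9.814008
n=8: y≈-9.814008, sp=3, e=sp−y≈12.814008; I≈13.609472, D=e−e_prev≈22.016088; u=2·12.814008+0·13.609472+1/4·22.016088≈31.132039; next y=3/5·(-9.814008)+3/4·31.132039≈17.460624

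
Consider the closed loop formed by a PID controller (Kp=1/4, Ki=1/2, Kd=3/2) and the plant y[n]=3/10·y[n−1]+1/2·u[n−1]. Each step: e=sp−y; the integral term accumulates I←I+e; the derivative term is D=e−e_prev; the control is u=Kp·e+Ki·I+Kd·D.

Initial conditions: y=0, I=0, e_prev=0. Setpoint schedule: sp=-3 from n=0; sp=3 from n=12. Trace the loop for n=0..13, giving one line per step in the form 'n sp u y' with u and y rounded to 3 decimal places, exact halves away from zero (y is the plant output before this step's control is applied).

(exact arithmetic carried between steps; '≈' marks a value shown rounded to 6 d.p. or computed from one; I and e_prev carry over from the previous line; the table rounds u and y to 3 d.p., halves away from zero)
n=0: y=0, sp=-3, e=sp−y=-3; I=-3, D=e−e_prev=-3; u=1/4·(-3)+1/2·(-3)+3/2·(-3)=-6.75; next y=3/10·0+1/2·(-6.75)=-3.375
n=1: y=-3.375, sp=-3, e=sp−y=0.375; I=-2.625, D=e−e_prev=3.375; u=1/4·0.375+1/2·(-2.625)+3/2·3.375=3.84375; next y=3/10·(-3.375)+1/2·3.84375=0.909375
n=2: y=0.909375, sp=-3, e=sp−y=-3.909375; I=-6.534375, D=e−e_prev=-4.284375; u=1/4·(-3.909375)+1/2·(-6.534375)+3/2·(-4.284375)≈-10.671094; next y=3/10·0.909375+1/2·(-10.671094)≈-5.062734
n=3: y≈-5.062734, sp=-3, e=sp−y≈2.062734; I≈-4.471641, D=e−e_prev≈5.972109; u=1/4·2.062734+1/2·(-4.471641)+3/2·5.972109≈7.238027; next y=3/10·(-5.062734)+1/2·7.238027≈2.100193
n=4: y≈2.100193, sp=-3, e=sp−y≈-5.100193; I≈-9.571834, D=e−e_prev≈-7.162928; u=1/4·(-5.100193)+1/2·(-9.571834)+3/2·(-7.162928)≈-16.805357; next y=3/10·2.100193+1/2·(-16.805357)≈-7.772620
n=5: y≈-7.772620, sp=-3, e=sp−y≈4.772620; I≈-4.799214, D=e−e_prev≈9.872814; u=1/4·4.772620+1/2·(-4.799214)+3/2·9.872814≈13.602769; next y=3/10·(-7.772620)+1/2·13.602769≈4.469598
n=6: y≈4.469598, sp=-3, e=sp−y≈-7.469598; I≈-12.268812, D=e−e_prev≈-12.242219; u=1/4·(-7.469598)+1/2·(-12.268812)+3/2·(-12.242219)≈-26.365134; next y=3/10·4.469598+1/2·(-26.365134)≈-11.841687
n=7: y≈-11.841687, sp=-3, e=sp−y≈8.841687; I≈-3.427125, D=e−e_prev≈16.311286; u=1/4·8.841687+1/2·(-3.427125)+3/2·16.311286≈24.963788; next y=3/10·(-11.841687)+1/2·24.963788≈8.929388
n=8: y≈8.929388, sp=-3, e=sp−y≈-11.929388; I≈-15.356512, D=e−e_prev≈-20.771075; u=1/4·(-11.929388)+1/2·(-15.356512)+3/2·(-20.771075)≈-41.817216; next y=3/10·8.929388+1/2·(-41.817216)≈-18.229792
n=9: y≈-18.229792, sp=-3, e=sp−y≈15.229792; I≈-0.126721, D=e−e_prev≈27.159180; u=1/4·15.229792+1/2·(-0.126721)+3/2·27.159180≈44.482857; next y=3/10·(-18.229792)+1/2·44.482857≈16.772491
n=10: y≈16.772491, sp=-3, e=sp−y≈-19.772491; I≈-19.899212, D=e−e_prev≈-35.002283; u=1/4·(-19.772491)+1/2·(-19.899212)+3/2·(-35.002283)≈-67.396153; next y=3/10·16.772491+1/2·(-67.396153)≈-28.666329
n=11: y≈-28.666329, sp=-3, e=sp−y≈25.666329; I≈5.767117, D=e−e_prev≈45.438820; u=1/4·25.666329+1/2·5.767117+3/2·45.438820≈77.458371; next y=3/10·(-28.666329)+1/2·77.458371≈30.129287
n=12: y≈30.129287, sp=3, e=sp−y≈-27.129287; I≈-21.362169, D=e−e_prev≈-52.795616; u=1/4·(-27.129287)+1/2·(-21.362169)+3/2·(-52.795616)≈-96.656830; next y=3/10·30.129287+1/2·(-96.656830)≈-39.289629
n=13: y≈-39.289629, sp=3, e=sp−y≈42.289629; I≈20.927460, D=e−e_prev≈69.418916; u=1/4·42.289629+1/2·20.927460+3/2·69.418916≈125.164511; next y=3/10·(-39.289629)+1/2·125.164511≈50.795367

0 -3 -6.750 0.000
1 -3 3.844 -3.375
2 -3 -10.671 0.909
3 -3 7.238 -5.063
4 -3 -16.805 2.100
5 -3 13.603 -7.773
6 -3 -26.365 4.470
7 -3 24.964 -11.842
8 -3 -41.817 8.929
9 -3 44.483 -18.230
10 -3 -67.396 16.772
11 -3 77.458 -28.666
12 3 -96.657 30.129
13 3 125.165 -39.290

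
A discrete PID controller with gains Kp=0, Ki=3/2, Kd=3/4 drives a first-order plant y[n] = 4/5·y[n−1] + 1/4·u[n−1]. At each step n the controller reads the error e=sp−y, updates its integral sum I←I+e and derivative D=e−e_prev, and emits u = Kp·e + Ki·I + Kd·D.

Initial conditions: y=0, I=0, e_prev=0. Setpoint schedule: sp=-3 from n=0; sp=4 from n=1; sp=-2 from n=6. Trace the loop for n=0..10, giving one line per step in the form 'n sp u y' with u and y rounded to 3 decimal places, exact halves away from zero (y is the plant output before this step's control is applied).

(exact arithmetic carried between steps; '≈' marks a value shown rounded to 6 d.p. or computed from one; I and e_prev carry over from the previous line; the table rounds u and y to 3 d.p., halves away from zero)
n=0: y=0, sp=-3, e=sp−y=-3; I=-3, D=e−e_prev=-3; u=0·(-3)+3/2·(-3)+3/4·(-3)=-6.75; next y=4/5·0+1/4·(-6.75)=-1.6875
n=1: y=-1.6875, sp=4, e=sp−y=5.6875; I=2.6875, D=e−e_prev=8.6875; u=0·5.6875+3/2·2.6875+3/4·8.6875=10.546875; next y=4/5·(-1.6875)+1/4·10.546875≈1.286719
n=2: y≈1.286719, sp=4, e=sp−y≈2.713281; I≈5.400781, D=e−e_prev≈-2.974219; u=0·2.713281+3/2·5.400781+3/4·(-2.974219)≈5.870508; next y=4/5·1.286719+1/4·5.870508≈2.497002
n=3: y≈2.497002, sp=4, e=sp−y≈1.502998; I≈6.903779, D=e−e_prev≈-1.210283; u=0·1.502998+3/2·6.903779+3/4·(-1.210283)≈9.447957; next y=4/5·2.497002+1/4·9.447957≈4.359591
n=4: y≈4.359591, sp=4, e=sp−y≈-0.359591; I≈6.544189, D=e−e_prev≈-1.862589; u=0·(-0.359591)+3/2·6.544189+3/4·(-1.862589)≈8.419341; next y=4/5·4.359591+1/4·8.419341≈5.592508
n=5: y≈5.592508, sp=4, e=sp−y≈-1.592508; I≈4.951681, D=e−e_prev≈-1.232917; u=0·(-1.592508)+3/2·4.951681+3/4·(-1.232917)≈6.502833; next y=4/5·5.592508+1/4·6.502833≈6.099715
n=6: y≈6.099715, sp=-2, e=sp−y≈-8.099715; I≈-3.148034, D=e−e_prev≈-6.507207; u=0·(-8.099715)+3/2·(-3.148034)+3/4·(-6.507207)≈-9.602456; next y=4/5·6.099715+1/4·(-9.602456)≈2.479158
n=7: y≈2.479158, sp=-2, e=sp−y≈-4.479158; I≈-7.627192, D=e−e_prev≈3.620557; u=0·(-4.479158)+3/2·(-7.627192)+3/4·3.620557≈-8.725370; next y=4/5·2.479158+1/4·(-8.725370)≈-0.198016
n=8: y≈-0.198016, sp=-2, e=sp−y≈-1.801984; I≈-9.429175, D=e−e_prev≈2.677174; u=0·(-1.801984)+3/2·(-9.429175)+3/4·2.677174≈-12.135883; next y=4/5·(-0.198016)+1/4·(-12.135883)≈-3.192384
n=9: y≈-3.192384, sp=-2, e=sp−y≈1.192384; I≈-8.236792, D=e−e_prev≈2.994367; u=0·1.192384+3/2·(-8.236792)+3/4·2.994367≈-10.109412; next y=4/5·(-3.192384)+1/4·(-10.109412)≈-5.081260
n=10: y≈-5.081260, sp=-2, e=sp−y≈3.081260; I≈-5.155532, D=e−e_prev≈1.888876; u=0·3.081260+3/2·(-5.155532)+3/4·1.888876≈-6.316640; next y=4/5·(-5.081260)+1/4·(-6.316640)≈-5.644168

0 -3 -6.750 0.000
1 4 10.547 -1.688
2 4 5.871 1.287
3 4 9.448 2.497
4 4 8.419 4.360
5 4 6.503 5.593
6 -2 -9.602 6.100
7 -2 -8.725 2.479
8 -2 -12.136 -0.198
9 -2 -10.109 -3.192
10 -2 -6.317 -5.081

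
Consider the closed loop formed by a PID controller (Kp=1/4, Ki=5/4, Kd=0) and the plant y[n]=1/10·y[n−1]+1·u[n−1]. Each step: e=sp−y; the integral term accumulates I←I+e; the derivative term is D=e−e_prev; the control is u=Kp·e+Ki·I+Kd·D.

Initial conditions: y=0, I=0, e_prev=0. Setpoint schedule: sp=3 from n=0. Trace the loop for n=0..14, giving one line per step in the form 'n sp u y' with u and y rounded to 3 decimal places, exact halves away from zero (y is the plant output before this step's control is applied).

(exact arithmetic carried between steps; '≈' marks a value shown rounded to 6 d.p. or computed from one; I and e_prev carry over from the previous line; the table rounds u and y to 3 d.p., halves away from zero)
n=0: y=0, sp=3, e=sp−y=3; I=3, D=e−e_prev=3; u=1/4·3+5/4·3+0·3=4.5; next y=1/10·0+1·4.5=4.5
n=1: y=4.5, sp=3, e=sp−y=-1.5; I=1.5, D=e−e_prev=-4.5; u=1/4·(-1.5)+5/4·1.5+0·(-4.5)=1.5; next y=1/10·4.5+1·1.5=1.95
n=2: y=1.95, sp=3, e=sp−y=1.05; I=2.55, D=e−e_prev=2.55; u=1/4·1.05+5/4·2.55+0·2.55=3.45; next y=1/10·1.95+1·3.45=3.645
n=3: y=3.645, sp=3, e=sp−y=-0.645; I=1.905, D=e−e_prev=-1.695; u=1/4·(-0.645)+5/4·1.905+0·(-1.695)=2.22; next y=1/10·3.645+1·2.22=2.5845
n=4: y=2.5845, sp=3, e=sp−y=0.4155; I=2.3205, D=e−e_prev=1.0605; u=1/4·0.4155+5/4·2.3205+0·1.0605=3.0045; next y=1/10·2.5845+1·3.0045=3.26295
n=5: y=3.26295, sp=3, e=sp−y=-0.26295; I=2.05755, D=e−e_prev=-0.67845; u=1/4·(-0.26295)+5/4·2.05755+0·(-0.67845)=2.5062; next y=1/10·3.26295+1·2.5062=2.832495
n=6: y=2.832495, sp=3, e=sp−y=0.167505; I=2.225055, D=e−e_prev=0.430455; u=1/4·0.167505+5/4·2.225055+0·0.430455=2.823195; next y=1/10·2.832495+1·2.823195≈3.106445
n=7: y≈3.106445, sp=3, e=sp−y≈-0.106445; I≈2.118611, D=e−e_prev≈-0.273950; u=1/4·(-0.106445)+5/4·2.118611+0·(-0.273950)≈2.621652; next y=1/10·3.106445+1·2.621652≈2.932296
n=8: y≈2.932296, sp=3, e=sp−y≈0.067704; I≈2.186314, D=e−e_prev≈0.174148; u=1/4·0.067704+5/4·2.186314+0·0.174148≈2.749818; next y=1/10·2.932296+1·2.749818≈3.043048
n=9: y≈3.043048, sp=3, e=sp−y≈-0.043048; I≈2.143266, D=e−e_prev≈-0.110752; u=1/4·(-0.043048)+5/4·2.143266+0·(-0.110752)≈2.668320; next y=1/10·3.043048+1·2.668320≈2.972625
n=10: y≈2.972625, sp=3, e=sp−y≈0.027375; I≈2.170641, D=e−e_prev≈0.070423; u=1/4·0.027375+5/4·2.170641+0·0.070423≈2.720145; next y=1/10·2.972625+1·2.720145≈3.017407
n=11: y≈3.017407, sp=3, e=sp−y≈-0.017407; I≈2.153234, D=e−e_prev≈-0.044782; u=1/4·(-0.017407)+5/4·2.153234+0·(-0.044782)≈2.687190; next y=1/10·3.017407+1·2.687190≈2.988931
n=12: y≈2.988931, sp=3, e=sp−y≈0.011069; I≈2.164303, D=e−e_prev≈0.028476; u=1/4·0.011069+5/4·2.164303+0·0.028476≈2.708146; next y=1/10·2.988931+1·2.708146≈3.007039
n=13: y≈3.007039, sp=3, e=sp−y≈-0.007039; I≈2.157264, D=e−e_prev≈-0.018108; u=1/4·(-0.007039)+5/4·2.157264+0·(-0.018108)≈2.694820; next y=1/10·3.007039+1·2.694820≈2.995524
n=14: y≈2.995524, sp=3, e=sp−y≈0.004476; I≈2.161740, D=e−e_prev≈0.011515; u=1/4·0.004476+5/4·2.161740+0·0.011515≈2.703294; next y=1/10·2.995524+1·2.703294≈3.002846

0 3 4.500 0.000
1 3 1.500 4.500
2 3 3.450 1.950
3 3 2.220 3.645
4 3 3.005 2.585
5 3 2.506 3.263
6 3 2.823 2.832
7 3 2.622 3.106
8 3 2.750 2.932
9 3 2.668 3.043
10 3 2.720 2.973
11 3 2.687 3.017
12 3 2.708 2.989
13 3 2.695 3.007
14 3 2.703 2.996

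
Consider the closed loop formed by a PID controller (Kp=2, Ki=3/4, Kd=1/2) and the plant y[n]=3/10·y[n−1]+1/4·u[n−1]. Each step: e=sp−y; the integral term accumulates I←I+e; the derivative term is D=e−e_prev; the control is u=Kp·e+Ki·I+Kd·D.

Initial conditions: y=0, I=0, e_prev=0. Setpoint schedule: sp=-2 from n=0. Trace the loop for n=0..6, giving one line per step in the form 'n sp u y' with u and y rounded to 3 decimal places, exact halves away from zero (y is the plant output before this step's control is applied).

0 -2 -6.500 0.000
1 -2 -1.719 -1.625
2 -2 -5.113 -0.917
3 -2 -3.503 -1.553
4 -2 -4.844 -1.342
5 -2 -4.349 -1.614
6 -2 -4.912 -1.571

(exact arithmetic carried between steps; '≈' marks a value shown rounded to 6 d.p. or computed from one; I and e_prev carry over from the previous line; the table rounds u and y to 3 d.p., halves away from zero)
n=0: y=0, sp=-2, e=sp−y=-2; I=-2, D=e−e_prev=-2; u=2·(-2)+3/4·(-2)+1/2·(-2)=-6.5; next y=3/10·0+1/4·(-6.5)=-1.625
n=1: y=-1.625, sp=-2, e=sp−y=-0.375; I=-2.375, D=e−e_prev=1.625; u=2·(-0.375)+3/4·(-2.375)+1/2·1.625=-1.71875; next y=3/10·(-1.625)+1/4·(-1.71875)≈-0.917188
n=2: y≈-0.917188, sp=-2, e=sp−y≈-1.082813; I≈-3.457813, D=e−e_prev≈-0.707813; u=2·(-1.082813)+3/4·(-3.457813)+1/2·(-0.707813)≈-5.112891; next y=3/10·(-0.917188)+1/4·(-5.112891)≈-1.553379
n=3: y≈-1.553379, sp=-2, e=sp−y≈-0.446621; I≈-3.904434, D=e−e_prev≈0.636191; u=2·(-0.446621)+3/4·(-3.904434)+1/2·0.636191≈-3.503472; next y=3/10·(-1.553379)+1/4·(-3.503472)≈-1.341882
n=4: y≈-1.341882, sp=-2, e=sp−y≈-0.658118; I≈-4.562552, D=e−e_prev≈-0.211497; u=2·(-0.658118)+3/4·(-4.562552)+1/2·(-0.211497)≈-4.843899; next y=3/10·(-1.341882)+1/4·(-4.843899)≈-1.613539
n=5: y≈-1.613539, sp=-2, e=sp−y≈-0.386461; I≈-4.949013, D=e−e_prev≈0.271658; u=2·(-0.386461)+3/4·(-4.949013)+1/2·0.271658≈-4.348852; next y=3/10·(-1.613539)+1/4·(-4.348852)≈-1.571275
n=6: y≈-1.571275, sp=-2, e=sp−y≈-0.428725; I≈-5.377738, D=e−e_prev≈-0.042265; u=2·(-0.428725)+3/4·(-5.377738)+1/2·(-0.042265)≈-4.911886; next y=3/10·(-1.571275)+1/4·(-4.911886)≈-1.699354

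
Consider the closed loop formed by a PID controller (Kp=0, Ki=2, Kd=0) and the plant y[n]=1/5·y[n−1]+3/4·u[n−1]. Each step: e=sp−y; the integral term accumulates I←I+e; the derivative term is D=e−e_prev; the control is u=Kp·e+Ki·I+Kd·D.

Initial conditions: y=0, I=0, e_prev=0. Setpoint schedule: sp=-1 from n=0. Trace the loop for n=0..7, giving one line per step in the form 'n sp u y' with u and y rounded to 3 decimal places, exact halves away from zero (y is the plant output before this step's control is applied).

(exact arithmetic carried between steps; '≈' marks a value shown rounded to 6 d.p. or computed from one; I and e_prev carry over from the previous line; the table rounds u and y to 3 d.p., halves away from zero)
n=0: y=0, sp=-1, e=sp−y=-1; I=-1, D=e−e_prev=-1; u=0·(-1)+2·(-1)+0·(-1)=-2; next y=1/5·0+3/4·(-2)=-1.5
n=1: y=-1.5, sp=-1, e=sp−y=0.5; I=-0.5, D=e−e_prev=1.5; u=0·0.5+2·(-0.5)+0·1.5=-1; next y=1/5·(-1.5)+3/4·(-1)=-1.05
n=2: y=-1.05, sp=-1, e=sp−y=0.05; I=-0.45, D=e−e_prev=-0.45; u=0·0.05+2·(-0.45)+0·(-0.45)=-0.9; next y=1/5·(-1.05)+3/4·(-0.9)=-0.885
n=3: y=-0.885, sp=-1, e=sp−y=-0.115; I=-0.565, D=e−e_prev=-0.165; u=0·(-0.115)+2·(-0.565)+0·(-0.165)=-1.13; next y=1/5·(-0.885)+3/4·(-1.13)=-1.0245
n=4: y=-1.0245, sp=-1, e=sp−y=0.0245; I=-0.5405, D=e−e_prev=0.1395; u=0·0.0245+2·(-0.5405)+0·0.1395=-1.081; next y=1/5·(-1.0245)+3/4·(-1.081)=-1.01565
n=5: y=-1.01565, sp=-1, e=sp−y=0.01565; I=-0.52485, D=e−e_prev=-0.00885; u=0·0.01565+2·(-0.52485)+0·(-0.00885)=-1.0497; next y=1/5·(-1.01565)+3/4·(-1.0497)=-0.990405
n=6: y=-0.990405, sp=-1, e=sp−y=-0.009595; I=-0.534445, D=e−e_prev=-0.025245; u=0·(-0.009595)+2·(-0.534445)+0·(-0.025245)=-1.06889; next y=1/5·(-0.990405)+3/4·(-1.06889)≈-0.999749
n=7: y≈-0.999749, sp=-1, e=sp−y≈-0.000252; I≈-0.534697, D=e−e_prev≈0.009344; u=0·(-0.000252)+2·(-0.534697)+0·0.009344≈-1.069393; next y=1/5·(-0.999749)+3/4·(-1.069393)≈-1.001994

0 -1 -2.000 0.000
1 -1 -1.000 -1.500
2 -1 -0.900 -1.050
3 -1 -1.130 -0.885
4 -1 -1.081 -1.025
5 -1 -1.050 -1.016
6 -1 -1.069 -0.990
7 -1 -1.069 -1.000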